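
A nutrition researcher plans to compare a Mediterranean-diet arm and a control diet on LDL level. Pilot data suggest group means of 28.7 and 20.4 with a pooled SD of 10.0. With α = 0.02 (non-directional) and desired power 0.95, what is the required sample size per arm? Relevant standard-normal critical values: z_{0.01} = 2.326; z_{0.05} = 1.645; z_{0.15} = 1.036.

n = 46 per group

Cohen's d = |M₁ − M₂| / SD_pooled = |28.7 − 20.4| / 10.0 = 8.3 / 10.0 = 0.830.
For two independent groups with equal n: n = 2·((z_{α/2} + z_β) / d)².
z_{α/2} + z_β = 2.326 + 1.645 = 3.971.
n = 2 × (3.971 / 0.830)² = 2 × 4.784² = 2 × 22.89 = 45.8.
Round up to the next whole participant.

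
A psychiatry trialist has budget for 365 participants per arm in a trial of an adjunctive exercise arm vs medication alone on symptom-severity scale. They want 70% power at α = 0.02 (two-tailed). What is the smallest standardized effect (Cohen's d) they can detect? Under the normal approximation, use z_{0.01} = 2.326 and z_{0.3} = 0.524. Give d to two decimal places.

For two independent groups of n = 365 each: d_min = (z_{α/2} + z_β)·√(2/n).
z-sum = 2.326 + 0.524 = 2.850.
d_min = 2.850 × √(2/365) = 2.850 × 0.0740 = 0.211.

d_min ≈ 0.21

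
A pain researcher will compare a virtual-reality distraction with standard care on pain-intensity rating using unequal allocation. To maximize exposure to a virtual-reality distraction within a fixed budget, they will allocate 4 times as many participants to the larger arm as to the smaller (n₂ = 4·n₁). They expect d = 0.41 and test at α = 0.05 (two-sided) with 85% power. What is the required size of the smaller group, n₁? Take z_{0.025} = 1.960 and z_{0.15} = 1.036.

n₁ = 67

With allocation ratio k = n₂/n₁ = 4, Var(x̄₁−x̄₂) = σ²(1/n₁ + 1/(k·n₁)) = σ²·(k+1)/(k·n₁).
So n₁ = (1 + 1/k)·((z_{α/2} + z_β)/d)² = 1.250 × (2.996/0.41)².
n₁ = 1.250 × 53.40 = 66.7.
Round up: n₁ = 67, giving n₂ = 4 × 67 = 268.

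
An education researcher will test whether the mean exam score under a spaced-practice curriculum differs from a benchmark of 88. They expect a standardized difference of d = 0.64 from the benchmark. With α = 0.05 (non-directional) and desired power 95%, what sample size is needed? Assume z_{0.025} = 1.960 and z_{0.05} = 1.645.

n = 32

For a one-sample test: n = ((z_{α/2} + z_β) / d)².
z_{α/2} + z_β = 1.960 + 1.645 = 3.605.
n = (3.605 / 0.64)² = 5.633² = 31.73.
Round up.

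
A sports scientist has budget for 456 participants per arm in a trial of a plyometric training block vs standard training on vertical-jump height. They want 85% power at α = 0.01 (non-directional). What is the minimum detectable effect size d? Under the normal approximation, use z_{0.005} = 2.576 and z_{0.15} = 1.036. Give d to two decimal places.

d_min ≈ 0.24

For two independent groups of n = 456 each: d_min = (z_{α/2} + z_β)·√(2/n).
z-sum = 2.576 + 1.036 = 3.612.
d_min = 3.612 × √(2/456) = 3.612 × 0.0662 = 0.239.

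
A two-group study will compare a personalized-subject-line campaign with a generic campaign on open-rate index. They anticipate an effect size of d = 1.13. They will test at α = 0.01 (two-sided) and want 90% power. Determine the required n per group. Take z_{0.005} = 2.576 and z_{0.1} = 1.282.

n = 24 per group

For two independent groups with equal n: n = 2·((z_{α/2} + z_β) / d)².
z_{α/2} + z_β = 2.576 + 1.282 = 3.858.
n = 2 × (3.858 / 1.13)² = 2 × 3.414² = 2 × 11.66 = 23.3.
Round up to the next whole participant.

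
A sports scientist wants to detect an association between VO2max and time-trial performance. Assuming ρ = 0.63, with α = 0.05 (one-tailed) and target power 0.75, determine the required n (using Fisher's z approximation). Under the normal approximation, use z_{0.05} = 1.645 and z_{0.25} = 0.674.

n = 13

Fisher's z: C = ½·ln((1+r)/(1−r)) = ½·ln(4.4054) = 0.7414.
n = ((z_{α} + z_β)/C)² + 3.
(1.645 + 0.674) / 0.7414 = 2.319 / 0.7414 = 3.128.
n = 3.128² + 3 = 9.78 + 3 = 12.8.
Round up.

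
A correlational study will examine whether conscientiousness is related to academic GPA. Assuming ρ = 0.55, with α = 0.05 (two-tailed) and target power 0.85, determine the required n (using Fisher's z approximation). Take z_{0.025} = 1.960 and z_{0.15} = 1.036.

n = 27

Fisher's z: C = ½·ln((1+r)/(1−r)) = ½·ln(3.4444) = 0.6184.
n = ((z_{α/2} + z_β)/C)² + 3.
(1.960 + 1.036) / 0.6184 = 2.996 / 0.6184 = 4.845.
n = 4.845² + 3 = 23.47 + 3 = 26.5.
Round up.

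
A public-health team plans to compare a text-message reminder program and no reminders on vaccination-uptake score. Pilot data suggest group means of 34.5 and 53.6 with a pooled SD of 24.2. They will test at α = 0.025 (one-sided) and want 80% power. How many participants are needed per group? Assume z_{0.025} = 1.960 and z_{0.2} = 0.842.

Cohen's d = |M₁ − M₂| / SD_pooled = |34.5 − 53.6| / 24.2 = 19.1 / 24.2 = 0.789.
For two independent groups with equal n: n = 2·((z_{α} + z_β) / d)².
z_{α} + z_β = 1.960 + 0.842 = 2.802.
n = 2 × (2.802 / 0.789)² = 2 × 3.551² = 2 × 12.61 = 25.2.
Round up to the next whole participant.

n = 26 per group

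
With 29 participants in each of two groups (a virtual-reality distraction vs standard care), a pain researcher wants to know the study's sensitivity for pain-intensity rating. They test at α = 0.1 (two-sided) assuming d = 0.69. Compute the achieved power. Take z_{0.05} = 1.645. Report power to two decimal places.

For two equal groups, power = Φ(d·√(n/2) − z_{α/2}).
d·√(n/2) = 0.69 × √(29/2) = 0.69 × 3.808 = 2.627.
z_β = 2.627 − 1.645 = 0.982.
Power = Φ(0.982) = 0.837.

power ≈ 0.84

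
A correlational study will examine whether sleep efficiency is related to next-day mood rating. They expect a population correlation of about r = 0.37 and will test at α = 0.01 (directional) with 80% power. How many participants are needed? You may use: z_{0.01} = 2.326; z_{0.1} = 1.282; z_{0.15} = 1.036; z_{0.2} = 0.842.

n = 70

Fisher's z: C = ½·ln((1+r)/(1−r)) = ½·ln(2.1746) = 0.3884.
n = ((z_{α} + z_β)/C)² + 3.
(2.326 + 0.842) / 0.3884 = 3.168 / 0.3884 = 8.157.
n = 8.157² + 3 = 66.53 + 3 = 69.5.
Round up.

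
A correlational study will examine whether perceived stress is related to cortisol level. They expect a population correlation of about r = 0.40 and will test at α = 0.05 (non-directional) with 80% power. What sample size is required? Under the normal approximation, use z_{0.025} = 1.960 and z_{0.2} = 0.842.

Fisher's z: C = ½·ln((1+r)/(1−r)) = ½·ln(2.3333) = 0.4236.
n = ((z_{α/2} + z_β)/C)² + 3.
(1.960 + 0.842) / 0.4236 = 2.802 / 0.4236 = 6.615.
n = 6.615² + 3 = 43.75 + 3 = 46.8.
Round up.

n = 47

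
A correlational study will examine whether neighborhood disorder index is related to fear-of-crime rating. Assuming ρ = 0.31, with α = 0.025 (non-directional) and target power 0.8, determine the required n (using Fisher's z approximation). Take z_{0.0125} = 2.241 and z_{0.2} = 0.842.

n = 96

Fisher's z: C = ½·ln((1+r)/(1−r)) = ½·ln(1.8986) = 0.3205.
n = ((z_{α/2} + z_β)/C)² + 3.
(2.241 + 0.842) / 0.3205 = 3.083 / 0.3205 = 9.619.
n = 9.619² + 3 = 92.53 + 3 = 95.5.
Round up.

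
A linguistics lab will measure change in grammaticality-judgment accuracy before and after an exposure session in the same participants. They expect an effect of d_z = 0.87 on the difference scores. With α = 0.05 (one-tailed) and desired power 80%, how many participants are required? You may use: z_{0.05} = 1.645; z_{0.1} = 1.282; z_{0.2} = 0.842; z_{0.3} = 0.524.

n = 9 pairs

For a paired (one-sample on differences) test: n = ((z_{α} + z_β) / d)².
z_{α} + z_β = 1.645 + 0.842 = 2.487.
n = (2.487 / 0.87)² = 2.859² = 8.17.
Round up.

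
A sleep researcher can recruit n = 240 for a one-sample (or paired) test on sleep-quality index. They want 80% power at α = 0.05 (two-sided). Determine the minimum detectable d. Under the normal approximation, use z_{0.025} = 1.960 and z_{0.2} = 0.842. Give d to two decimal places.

d_min ≈ 0.18

For a single sample (or paired design) of n = 240: d_min = (z_{α/2} + z_β)/√n.
z-sum = 1.960 + 0.842 = 2.802.
d_min = 2.802 / √240 = 2.802 / 15.492 = 0.181.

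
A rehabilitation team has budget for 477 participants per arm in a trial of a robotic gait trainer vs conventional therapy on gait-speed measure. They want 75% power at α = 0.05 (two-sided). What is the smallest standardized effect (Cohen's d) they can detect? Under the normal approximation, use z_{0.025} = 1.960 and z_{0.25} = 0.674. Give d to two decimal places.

For two independent groups of n = 477 each: d_min = (z_{α/2} + z_β)·√(2/n).
z-sum = 1.960 + 0.674 = 2.634.
d_min = 2.634 × √(2/477) = 2.634 × 0.0648 = 0.171.

d_min ≈ 0.17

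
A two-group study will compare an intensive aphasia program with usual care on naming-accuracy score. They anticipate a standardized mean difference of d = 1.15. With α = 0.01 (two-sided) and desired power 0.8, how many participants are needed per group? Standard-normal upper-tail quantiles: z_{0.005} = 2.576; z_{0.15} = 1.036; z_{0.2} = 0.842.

n = 18 per group

For two independent groups with equal n: n = 2·((z_{α/2} + z_β) / d)².
z_{α/2} + z_β = 2.576 + 0.842 = 3.418.
n = 2 × (3.418 / 1.15)² = 2 × 2.972² = 2 × 8.83 = 17.7.
Round up to the next whole participant.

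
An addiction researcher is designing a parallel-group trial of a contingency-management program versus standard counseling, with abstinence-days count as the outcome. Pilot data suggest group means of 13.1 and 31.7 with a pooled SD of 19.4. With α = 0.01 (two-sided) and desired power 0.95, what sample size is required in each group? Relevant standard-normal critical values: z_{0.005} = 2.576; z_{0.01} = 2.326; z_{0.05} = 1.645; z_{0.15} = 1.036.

Cohen's d = |M₁ − M₂| / SD_pooled = |13.1 − 31.7| / 19.4 = 18.6 / 19.4 = 0.959.
For two independent groups with equal n: n = 2·((z_{α/2} + z_β) / d)².
z_{α/2} + z_β = 2.576 + 1.645 = 4.221.
n = 2 × (4.221 / 0.959)² = 2 × 4.401² = 2 × 19.37 = 38.7.
Round up to the next whole participant.

n = 39 per group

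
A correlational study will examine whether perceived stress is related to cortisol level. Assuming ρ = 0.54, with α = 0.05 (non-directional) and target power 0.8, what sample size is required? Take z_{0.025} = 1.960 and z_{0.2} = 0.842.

Fisher's z: C = ½·ln((1+r)/(1−r)) = ½·ln(3.3478) = 0.6042.
n = ((z_{α/2} + z_β)/C)² + 3.
(1.960 + 0.842) / 0.6042 = 2.802 / 0.6042 = 4.638.
n = 4.638² + 3 = 21.51 + 3 = 24.5.
Round up.

n = 25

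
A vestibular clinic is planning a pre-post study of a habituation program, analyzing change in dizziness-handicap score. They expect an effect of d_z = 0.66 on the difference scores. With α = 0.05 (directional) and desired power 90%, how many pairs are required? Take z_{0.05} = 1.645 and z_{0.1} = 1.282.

n = 20 pairs

For a paired (one-sample on differences) test: n = ((z_{α} + z_β) / d)².
z_{α} + z_β = 1.645 + 1.282 = 2.927.
n = (2.927 / 0.66)² = 4.435² = 19.67.
Round up.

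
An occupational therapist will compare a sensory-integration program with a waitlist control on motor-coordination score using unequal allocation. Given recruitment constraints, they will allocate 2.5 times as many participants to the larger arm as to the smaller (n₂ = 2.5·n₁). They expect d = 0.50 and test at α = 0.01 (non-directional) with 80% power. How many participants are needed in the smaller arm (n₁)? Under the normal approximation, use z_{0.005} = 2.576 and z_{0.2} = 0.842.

n₁ = 66

With allocation ratio k = n₂/n₁ = 2.5, Var(x̄₁−x̄₂) = σ²(1/n₁ + 1/(k·n₁)) = σ²·(k+1)/(k·n₁).
So n₁ = (1 + 1/k)·((z_{α/2} + z_β)/d)² = 1.400 × (3.418/0.50)².
n₁ = 1.400 × 46.73 = 65.4.
Round up: n₁ = 66, giving n₂ = 2.5 × 66 = 165.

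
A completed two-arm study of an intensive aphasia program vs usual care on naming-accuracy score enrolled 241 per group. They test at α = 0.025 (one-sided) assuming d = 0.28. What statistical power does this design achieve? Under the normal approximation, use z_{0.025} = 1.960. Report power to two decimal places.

For two equal groups, power = Φ(d·√(n/2) − z_{α}).
d·√(n/2) = 0.28 × √(241/2) = 0.28 × 10.977 = 3.074.
z_β = 3.074 − 1.960 = 1.114.
Power = Φ(1.114) = 0.867.

power ≈ 0.87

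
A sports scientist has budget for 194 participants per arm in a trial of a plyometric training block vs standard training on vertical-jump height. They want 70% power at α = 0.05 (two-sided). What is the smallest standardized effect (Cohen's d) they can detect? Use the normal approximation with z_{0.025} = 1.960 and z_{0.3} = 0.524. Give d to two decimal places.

d_min ≈ 0.25

For two independent groups of n = 194 each: d_min = (z_{α/2} + z_β)·√(2/n).
z-sum = 1.960 + 0.524 = 2.484.
d_min = 2.484 × √(2/194) = 2.484 × 0.1015 = 0.252.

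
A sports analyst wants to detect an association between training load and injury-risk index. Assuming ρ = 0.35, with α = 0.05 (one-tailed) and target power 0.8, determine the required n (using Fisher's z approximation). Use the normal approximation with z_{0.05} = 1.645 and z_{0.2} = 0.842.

n = 50

Fisher's z: C = ½·ln((1+r)/(1−r)) = ½·ln(2.0769) = 0.3654.
n = ((z_{α} + z_β)/C)² + 3.
(1.645 + 0.842) / 0.3654 = 2.487 / 0.3654 = 6.806.
n = 6.806² + 3 = 46.32 + 3 = 49.3.
Round up.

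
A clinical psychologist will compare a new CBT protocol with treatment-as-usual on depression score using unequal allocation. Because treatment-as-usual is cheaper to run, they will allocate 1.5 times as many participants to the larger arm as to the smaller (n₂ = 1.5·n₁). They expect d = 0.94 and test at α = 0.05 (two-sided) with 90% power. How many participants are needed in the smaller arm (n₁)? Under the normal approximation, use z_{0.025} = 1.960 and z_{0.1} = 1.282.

With allocation ratio k = n₂/n₁ = 1.5, Var(x̄₁−x̄₂) = σ²(1/n₁ + 1/(k·n₁)) = σ²·(k+1)/(k·n₁).
So n₁ = (1 + 1/k)·((z_{α/2} + z_β)/d)² = 1.667 × (3.242/0.94)².
n₁ = 1.667 × 11.90 = 19.8.
Round up: n₁ = 20, giving n₂ = 1.5 × 20 = 30.

n₁ = 20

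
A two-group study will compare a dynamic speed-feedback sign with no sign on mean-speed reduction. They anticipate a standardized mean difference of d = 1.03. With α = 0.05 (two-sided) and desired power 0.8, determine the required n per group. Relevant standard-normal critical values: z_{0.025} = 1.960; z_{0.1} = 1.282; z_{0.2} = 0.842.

n = 15 per group

For two independent groups with equal n: n = 2·((z_{α/2} + z_β) / d)².
z_{α/2} + z_β = 1.960 + 0.842 = 2.802.
n = 2 × (2.802 / 1.03)² = 2 × 2.720² = 2 × 7.40 = 14.8.
Round up to the next whole participant.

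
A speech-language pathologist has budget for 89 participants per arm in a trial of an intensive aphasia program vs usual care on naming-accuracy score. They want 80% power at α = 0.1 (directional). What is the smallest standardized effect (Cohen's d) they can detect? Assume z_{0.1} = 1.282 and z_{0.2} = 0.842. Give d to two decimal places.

d_min ≈ 0.32

For two independent groups of n = 89 each: d_min = (z_{α} + z_β)·√(2/n).
z-sum = 1.282 + 0.842 = 2.124.
d_min = 2.124 × √(2/89) = 2.124 × 0.1499 = 0.318.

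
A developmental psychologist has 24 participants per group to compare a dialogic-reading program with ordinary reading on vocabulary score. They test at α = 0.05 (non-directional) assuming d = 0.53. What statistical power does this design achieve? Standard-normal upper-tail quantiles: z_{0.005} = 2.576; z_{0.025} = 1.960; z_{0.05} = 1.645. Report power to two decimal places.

For two equal groups, power = Φ(d·√(n/2) − z_{α/2}).
d·√(n/2) = 0.53 × √(24/2) = 0.53 × 3.464 = 1.836.
z_β = 1.836 − 1.960 = -0.124.
Power = Φ(-0.124) = 0.451.

power ≈ 0.45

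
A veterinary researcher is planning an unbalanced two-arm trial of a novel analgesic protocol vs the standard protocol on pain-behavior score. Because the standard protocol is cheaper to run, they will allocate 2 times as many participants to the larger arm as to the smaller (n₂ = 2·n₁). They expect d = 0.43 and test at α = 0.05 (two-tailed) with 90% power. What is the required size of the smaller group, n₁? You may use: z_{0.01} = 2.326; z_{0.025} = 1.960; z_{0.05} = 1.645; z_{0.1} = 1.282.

With allocation ratio k = n₂/n₁ = 2, Var(x̄₁−x̄₂) = σ²(1/n₁ + 1/(k·n₁)) = σ²·(k+1)/(k·n₁).
So n₁ = (1 + 1/k)·((z_{α/2} + z_β)/d)² = 1.500 × (3.242/0.43)².
n₁ = 1.500 × 56.84 = 85.3.
Round up: n₁ = 86, giving n₂ = 2 × 86 = 172.

n₁ = 86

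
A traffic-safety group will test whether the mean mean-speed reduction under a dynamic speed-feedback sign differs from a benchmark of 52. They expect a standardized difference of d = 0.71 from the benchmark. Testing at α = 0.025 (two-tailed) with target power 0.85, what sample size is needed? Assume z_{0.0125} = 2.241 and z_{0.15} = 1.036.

For a one-sample test: n = ((z_{α/2} + z_β) / d)².
z_{α/2} + z_β = 2.241 + 1.036 = 3.277.
n = (3.277 / 0.71)² = 4.615² = 21.30.
Round up.

n = 22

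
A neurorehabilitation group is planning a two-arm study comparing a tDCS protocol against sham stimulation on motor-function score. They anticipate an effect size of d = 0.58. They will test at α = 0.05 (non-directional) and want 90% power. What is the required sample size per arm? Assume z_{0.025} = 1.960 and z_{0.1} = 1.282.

For two independent groups with equal n: n = 2·((z_{α/2} + z_β) / d)².
z_{α/2} + z_β = 1.960 + 1.282 = 3.242.
n = 2 × (3.242 / 0.58)² = 2 × 5.590² = 2 × 31.24 = 62.5.
Round up to the next whole participant.

n = 63 per group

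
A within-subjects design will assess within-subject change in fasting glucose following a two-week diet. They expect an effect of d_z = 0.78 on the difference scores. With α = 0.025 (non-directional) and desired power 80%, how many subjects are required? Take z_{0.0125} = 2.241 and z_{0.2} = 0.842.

n = 16 pairs

For a paired (one-sample on differences) test: n = ((z_{α/2} + z_β) / d)².
z_{α/2} + z_β = 2.241 + 0.842 = 3.083.
n = (3.083 / 0.78)² = 3.953² = 15.62.
Round up.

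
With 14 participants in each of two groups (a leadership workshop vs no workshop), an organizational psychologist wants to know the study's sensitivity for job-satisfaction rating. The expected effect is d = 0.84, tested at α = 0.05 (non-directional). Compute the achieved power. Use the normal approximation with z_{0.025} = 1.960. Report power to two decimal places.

For two equal groups, power = Φ(d·√(n/2) − z_{α/2}).
d·√(n/2) = 0.84 × √(14/2) = 0.84 × 2.646 = 2.222.
z_β = 2.222 − 1.960 = 0.262.
Power = Φ(0.262) = 0.604.

power ≈ 0.60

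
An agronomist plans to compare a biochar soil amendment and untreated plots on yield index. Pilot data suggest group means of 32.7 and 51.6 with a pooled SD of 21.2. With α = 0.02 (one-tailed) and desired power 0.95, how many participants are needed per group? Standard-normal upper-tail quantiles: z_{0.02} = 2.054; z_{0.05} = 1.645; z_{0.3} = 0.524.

Cohen's d = |M₁ − M₂| / SD_pooled = |32.7 − 51.6| / 21.2 = 18.9 / 21.2 = 0.892.
For two independent groups with equal n: n = 2·((z_{α} + z_β) / d)².
z_{α} + z_β = 2.054 + 1.645 = 3.699.
n = 2 × (3.699 / 0.892)² = 2 × 4.147² = 2 × 17.20 = 34.4.
Round up to the next whole participant.

n = 35 per group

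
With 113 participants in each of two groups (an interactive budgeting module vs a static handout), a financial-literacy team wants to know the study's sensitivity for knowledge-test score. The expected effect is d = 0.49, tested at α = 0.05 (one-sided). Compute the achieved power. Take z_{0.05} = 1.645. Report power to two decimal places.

power ≈ 0.98

For two equal groups, power = Φ(d·√(n/2) − z_{α}).
d·√(n/2) = 0.49 × √(113/2) = 0.49 × 7.517 = 3.683.
z_β = 3.683 − 1.645 = 2.038.
Power = Φ(2.038) = 0.979.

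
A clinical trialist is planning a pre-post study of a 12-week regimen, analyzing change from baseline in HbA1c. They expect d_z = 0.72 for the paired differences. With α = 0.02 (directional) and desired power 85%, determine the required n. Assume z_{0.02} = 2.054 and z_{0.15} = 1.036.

n = 19 pairs

For a paired (one-sample on differences) test: n = ((z_{α} + z_β) / d)².
z_{α} + z_β = 2.054 + 1.036 = 3.090.
n = (3.090 / 0.72)² = 4.292² = 18.42.
Round up.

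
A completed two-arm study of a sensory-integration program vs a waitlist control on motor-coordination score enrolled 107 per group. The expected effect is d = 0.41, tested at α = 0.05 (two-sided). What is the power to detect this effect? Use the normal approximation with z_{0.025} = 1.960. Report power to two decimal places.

power ≈ 0.85

For two equal groups, power = Φ(d·√(n/2) − z_{α/2}).
d·√(n/2) = 0.41 × √(107/2) = 0.41 × 7.314 = 2.999.
z_β = 2.999 − 1.960 = 1.039.
Power = Φ(1.039) = 0.851.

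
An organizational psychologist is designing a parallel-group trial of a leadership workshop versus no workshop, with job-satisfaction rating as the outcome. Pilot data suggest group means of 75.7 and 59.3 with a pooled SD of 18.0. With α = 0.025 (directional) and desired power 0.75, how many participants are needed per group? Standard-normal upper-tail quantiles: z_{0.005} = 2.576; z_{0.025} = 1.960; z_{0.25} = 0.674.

n = 17 per group

Cohen's d = |M₁ − M₂| / SD_pooled = |75.7 − 59.3| / 18.0 = 16.4 / 18.0 = 0.911.
For two independent groups with equal n: n = 2·((z_{α} + z_β) / d)².
z_{α} + z_β = 1.960 + 0.674 = 2.634.
n = 2 × (2.634 / 0.911)² = 2 × 2.891² = 2 × 8.36 = 16.7.
Round up to the next whole participant.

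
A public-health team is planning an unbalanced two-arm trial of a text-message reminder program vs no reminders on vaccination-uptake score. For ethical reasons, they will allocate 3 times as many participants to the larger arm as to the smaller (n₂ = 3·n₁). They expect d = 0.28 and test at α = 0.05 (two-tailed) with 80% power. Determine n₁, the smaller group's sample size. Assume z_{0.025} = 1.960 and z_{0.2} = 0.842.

n₁ = 134

With allocation ratio k = n₂/n₁ = 3, Var(x̄₁−x̄₂) = σ²(1/n₁ + 1/(k·n₁)) = σ²·(k+1)/(k·n₁).
So n₁ = (1 + 1/k)·((z_{α/2} + z_β)/d)² = 1.333 × (2.802/0.28)².
n₁ = 1.333 × 100.14 = 133.5.
Round up: n₁ = 134, giving n₂ = 3 × 134 = 402.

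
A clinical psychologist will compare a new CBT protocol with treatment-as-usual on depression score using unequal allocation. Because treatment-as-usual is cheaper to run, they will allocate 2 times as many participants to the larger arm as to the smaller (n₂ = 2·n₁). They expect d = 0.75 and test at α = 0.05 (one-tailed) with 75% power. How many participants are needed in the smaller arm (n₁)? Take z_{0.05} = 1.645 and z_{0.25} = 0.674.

n₁ = 15

With allocation ratio k = n₂/n₁ = 2, Var(x̄₁−x̄₂) = σ²(1/n₁ + 1/(k·n₁)) = σ²·(k+1)/(k·n₁).
So n₁ = (1 + 1/k)·((z_{α} + z_β)/d)² = 1.500 × (2.319/0.75)².
n₁ = 1.500 × 9.56 = 14.3.
Round up: n₁ = 15, giving n₂ = 2 × 15 = 30.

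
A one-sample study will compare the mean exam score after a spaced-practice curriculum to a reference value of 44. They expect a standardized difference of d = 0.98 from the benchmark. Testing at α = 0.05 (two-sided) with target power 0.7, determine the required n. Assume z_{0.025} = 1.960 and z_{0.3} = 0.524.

n = 7

For a one-sample test: n = ((z_{α/2} + z_β) / d)².
z_{α/2} + z_β = 1.960 + 0.524 = 2.484.
n = (2.484 / 0.98)² = 2.535² = 6.42.
Round up.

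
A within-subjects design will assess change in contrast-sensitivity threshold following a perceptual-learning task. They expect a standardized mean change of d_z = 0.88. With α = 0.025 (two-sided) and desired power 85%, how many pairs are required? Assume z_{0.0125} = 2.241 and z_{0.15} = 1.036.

For a paired (one-sample on differences) test: n = ((z_{α/2} + z_β) / d)².
z_{α/2} + z_β = 2.241 + 1.036 = 3.277.
n = (3.277 / 0.88)² = 3.724² = 13.87.
Round up.

n = 14 pairs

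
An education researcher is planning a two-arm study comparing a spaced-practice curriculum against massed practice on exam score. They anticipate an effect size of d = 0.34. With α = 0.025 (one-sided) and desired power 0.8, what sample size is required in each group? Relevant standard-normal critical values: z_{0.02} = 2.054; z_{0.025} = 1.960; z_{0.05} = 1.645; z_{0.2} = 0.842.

n = 136 per group

For two independent groups with equal n: n = 2·((z_{α} + z_β) / d)².
z_{α} + z_β = 1.960 + 0.842 = 2.802.
n = 2 × (2.802 / 0.34)² = 2 × 8.241² = 2 × 67.92 = 135.8.
Round up to the next whole participant.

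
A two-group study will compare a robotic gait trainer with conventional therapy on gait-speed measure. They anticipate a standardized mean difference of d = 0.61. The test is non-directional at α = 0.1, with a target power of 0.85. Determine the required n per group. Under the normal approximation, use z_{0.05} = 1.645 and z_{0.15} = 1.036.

n = 39 per group

For two independent groups with equal n: n = 2·((z_{α/2} + z_β) / d)².
z_{α/2} + z_β = 1.645 + 1.036 = 2.681.
n = 2 × (2.681 / 0.61)² = 2 × 4.395² = 2 × 19.32 = 38.6.
Round up to the next whole participant.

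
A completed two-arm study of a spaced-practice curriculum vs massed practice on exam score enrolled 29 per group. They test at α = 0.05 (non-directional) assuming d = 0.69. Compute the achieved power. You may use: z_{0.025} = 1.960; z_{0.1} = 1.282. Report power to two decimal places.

power ≈ 0.75

For two equal groups, power = Φ(d·√(n/2) − z_{α/2}).
d·√(n/2) = 0.69 × √(29/2) = 0.69 × 3.808 = 2.627.
z_β = 2.627 − 1.960 = 0.667.
Power = Φ(0.667) = 0.748.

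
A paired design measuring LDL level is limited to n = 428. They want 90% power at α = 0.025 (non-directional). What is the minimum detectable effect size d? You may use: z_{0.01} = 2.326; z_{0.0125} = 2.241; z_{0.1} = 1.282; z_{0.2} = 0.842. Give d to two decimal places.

d_min ≈ 0.17

For a single sample (or paired design) of n = 428: d_min = (z_{α/2} + z_β)/√n.
z-sum = 2.241 + 1.282 = 3.523.
d_min = 3.523 / √428 = 3.523 / 20.688 = 0.170.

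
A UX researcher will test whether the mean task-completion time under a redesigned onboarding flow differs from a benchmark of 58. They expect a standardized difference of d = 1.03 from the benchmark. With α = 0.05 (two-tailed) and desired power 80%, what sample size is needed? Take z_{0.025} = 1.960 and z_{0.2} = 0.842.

For a one-sample test: n = ((z_{α/2} + z_β) / d)².
z_{α/2} + z_β = 1.960 + 0.842 = 2.802.
n = (2.802 / 1.03)² = 2.720² = 7.40.
Round up.

n = 8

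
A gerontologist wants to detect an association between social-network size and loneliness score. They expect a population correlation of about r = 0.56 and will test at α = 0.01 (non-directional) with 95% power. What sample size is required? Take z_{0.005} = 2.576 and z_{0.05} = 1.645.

Fisher's z: C = ½·ln((1+r)/(1−r)) = ½·ln(3.5455) = 0.6328.
n = ((z_{α/2} + z_β)/C)² + 3.
(2.576 + 1.645) / 0.6328 = 4.221 / 0.6328 = 6.670.
n = 6.670² + 3 = 44.49 + 3 = 47.5.
Round up.

n = 48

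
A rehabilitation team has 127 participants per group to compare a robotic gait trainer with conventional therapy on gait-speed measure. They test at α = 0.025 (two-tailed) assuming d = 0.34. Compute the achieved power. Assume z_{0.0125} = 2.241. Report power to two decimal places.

power ≈ 0.68

For two equal groups, power = Φ(d·√(n/2) − z_{α/2}).
d·√(n/2) = 0.34 × √(127/2) = 0.34 × 7.969 = 2.709.
z_β = 2.709 − 2.241 = 0.468.
Power = Φ(0.468) = 0.680.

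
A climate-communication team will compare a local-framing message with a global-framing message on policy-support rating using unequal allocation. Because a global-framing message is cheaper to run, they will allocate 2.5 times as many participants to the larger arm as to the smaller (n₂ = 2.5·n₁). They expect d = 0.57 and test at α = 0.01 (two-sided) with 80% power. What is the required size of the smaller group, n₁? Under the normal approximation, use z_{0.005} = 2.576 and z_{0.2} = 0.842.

With allocation ratio k = n₂/n₁ = 2.5, Var(x̄₁−x̄₂) = σ²(1/n₁ + 1/(k·n₁)) = σ²·(k+1)/(k·n₁).
So n₁ = (1 + 1/k)·((z_{α/2} + z_β)/d)² = 1.400 × (3.418/0.57)².
n₁ = 1.400 × 35.96 = 50.3.
Round up: n₁ = 51, giving n₂ = ⌈2.5 × 51⌉ = ⌈127.5⌉ = 128.

n₁ = 51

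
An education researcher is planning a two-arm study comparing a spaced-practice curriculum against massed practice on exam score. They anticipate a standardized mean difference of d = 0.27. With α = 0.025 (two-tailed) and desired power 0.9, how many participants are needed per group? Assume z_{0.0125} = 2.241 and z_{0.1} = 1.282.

For two independent groups with equal n: n = 2·((z_{α/2} + z_β) / d)².
z_{α/2} + z_β = 2.241 + 1.282 = 3.523.
n = 2 × (3.523 / 0.27)² = 2 × 13.048² = 2 × 170.25 = 340.5.
Round up to the next whole participant.

n = 341 per group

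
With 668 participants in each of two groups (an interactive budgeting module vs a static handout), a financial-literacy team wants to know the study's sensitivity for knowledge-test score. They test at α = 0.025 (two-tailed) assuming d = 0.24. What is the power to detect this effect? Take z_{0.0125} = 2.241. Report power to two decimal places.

For two equal groups, power = Φ(d·√(n/2) − z_{α/2}).
d·√(n/2) = 0.24 × √(668/2) = 0.24 × 18.276 = 4.386.
z_β = 4.386 − 2.241 = 2.145.
Power = Φ(2.145) = 0.984.

power ≈ 0.98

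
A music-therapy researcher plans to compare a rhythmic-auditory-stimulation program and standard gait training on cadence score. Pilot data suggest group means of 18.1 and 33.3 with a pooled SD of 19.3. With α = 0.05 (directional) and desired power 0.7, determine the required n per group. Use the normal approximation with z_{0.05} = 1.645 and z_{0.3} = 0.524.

Cohen's d = |M₁ − M₂| / SD_pooled = |18.1 − 33.3| / 19.3 = 15.2 / 19.3 = 0.788.
For two independent groups with equal n: n = 2·((z_{α} + z_β) / d)².
z_{α} + z_β = 1.645 + 0.524 = 2.169.
n = 2 × (2.169 / 0.788)² = 2 × 2.753² = 2 × 7.58 = 15.2.
Round up to the next whole participant.

n = 16 per group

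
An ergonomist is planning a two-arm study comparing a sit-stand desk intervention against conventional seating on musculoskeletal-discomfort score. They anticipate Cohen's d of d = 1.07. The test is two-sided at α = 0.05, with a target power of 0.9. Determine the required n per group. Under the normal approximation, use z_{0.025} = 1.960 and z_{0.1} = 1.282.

For two independent groups with equal n: n = 2·((z_{α/2} + z_β) / d)².
z_{α/2} + z_β = 1.960 + 1.282 = 3.242.
n = 2 × (3.242 / 1.07)² = 2 × 3.030² = 2 × 9.18 = 18.4.
Round up to the next whole participant.

n = 19 per group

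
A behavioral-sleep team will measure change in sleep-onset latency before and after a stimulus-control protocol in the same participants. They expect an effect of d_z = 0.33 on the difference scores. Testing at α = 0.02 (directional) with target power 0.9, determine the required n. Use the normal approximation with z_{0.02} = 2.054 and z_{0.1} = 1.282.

n = 103 pairs

For a paired (one-sample on differences) test: n = ((z_{α} + z_β) / d)².
z_{α} + z_β = 2.054 + 1.282 = 3.336.
n = (3.336 / 0.33)² = 10.109² = 102.19.
Round up.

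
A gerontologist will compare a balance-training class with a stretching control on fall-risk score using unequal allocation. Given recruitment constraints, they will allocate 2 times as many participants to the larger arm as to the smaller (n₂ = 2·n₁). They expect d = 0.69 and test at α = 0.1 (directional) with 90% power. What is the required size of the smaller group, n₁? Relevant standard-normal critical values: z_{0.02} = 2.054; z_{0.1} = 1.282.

With allocation ratio k = n₂/n₁ = 2, Var(x̄₁−x̄₂) = σ²(1/n₁ + 1/(k·n₁)) = σ²·(k+1)/(k·n₁).
So n₁ = (1 + 1/k)·((z_{α} + z_β)/d)² = 1.500 × (2.564/0.69)².
n₁ = 1.500 × 13.81 = 20.7.
Round up: n₁ = 21, giving n₂ = 2 × 21 = 42.

n₁ = 21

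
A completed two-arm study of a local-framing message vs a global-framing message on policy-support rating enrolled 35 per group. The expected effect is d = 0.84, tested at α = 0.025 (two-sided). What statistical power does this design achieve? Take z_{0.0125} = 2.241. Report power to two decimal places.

power ≈ 0.90

For two equal groups, power = Φ(d·√(n/2) − z_{α/2}).
d·√(n/2) = 0.84 × √(35/2) = 0.84 × 4.183 = 3.514.
z_β = 3.514 − 2.241 = 1.273.
Power = Φ(1.273) = 0.898.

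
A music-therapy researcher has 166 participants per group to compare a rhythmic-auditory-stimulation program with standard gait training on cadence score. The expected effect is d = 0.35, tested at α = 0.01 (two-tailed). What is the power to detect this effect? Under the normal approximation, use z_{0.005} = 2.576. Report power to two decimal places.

power ≈ 0.73

For two equal groups, power = Φ(d·√(n/2) − z_{α/2}).
d·√(n/2) = 0.35 × √(166/2) = 0.35 × 9.110 = 3.189.
z_β = 3.189 − 2.576 = 0.613.
Power = Φ(0.613) = 0.730.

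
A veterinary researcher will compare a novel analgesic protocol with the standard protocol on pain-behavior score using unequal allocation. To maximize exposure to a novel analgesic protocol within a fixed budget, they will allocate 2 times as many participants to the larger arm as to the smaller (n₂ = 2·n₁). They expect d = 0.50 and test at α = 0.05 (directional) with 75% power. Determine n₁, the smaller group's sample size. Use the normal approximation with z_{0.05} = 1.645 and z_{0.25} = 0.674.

With allocation ratio k = n₂/n₁ = 2, Var(x̄₁−x̄₂) = σ²(1/n₁ + 1/(k·n₁)) = σ²·(k+1)/(k·n₁).
So n₁ = (1 + 1/k)·((z_{α} + z_β)/d)² = 1.500 × (2.319/0.50)².
n₁ = 1.500 × 21.51 = 32.3.
Round up: n₁ = 33, giving n₂ = 2 × 33 = 66.

n₁ = 33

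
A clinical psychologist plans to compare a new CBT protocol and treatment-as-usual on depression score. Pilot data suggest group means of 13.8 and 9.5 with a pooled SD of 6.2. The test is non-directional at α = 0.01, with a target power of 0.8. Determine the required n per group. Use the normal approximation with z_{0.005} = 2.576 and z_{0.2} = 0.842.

n = 49 per group

Cohen's d = |M₁ − M₂| / SD_pooled = |13.8 − 9.5| / 6.2 = 4.3 / 6.2 = 0.694.
For two independent groups with equal n: n = 2·((z_{α/2} + z_β) / d)².
z_{α/2} + z_β = 2.576 + 0.842 = 3.418.
n = 2 × (3.418 / 0.694)² = 2 × 4.925² = 2 × 24.26 = 48.5.
Round up to the next whole participant.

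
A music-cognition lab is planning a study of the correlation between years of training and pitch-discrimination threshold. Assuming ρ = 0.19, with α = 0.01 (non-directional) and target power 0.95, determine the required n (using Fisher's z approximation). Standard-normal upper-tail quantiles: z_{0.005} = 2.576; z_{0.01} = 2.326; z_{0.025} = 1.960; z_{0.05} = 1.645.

Fisher's z: C = ½·ln((1+r)/(1−r)) = ½·ln(1.4691) = 0.1923.
n = ((z_{α/2} + z_β)/C)² + 3.
(2.576 + 1.645) / 0.1923 = 4.221 / 0.1923 = 21.950.
n = 21.950² + 3 = 481.81 + 3 = 484.8.
Round up.

n = 485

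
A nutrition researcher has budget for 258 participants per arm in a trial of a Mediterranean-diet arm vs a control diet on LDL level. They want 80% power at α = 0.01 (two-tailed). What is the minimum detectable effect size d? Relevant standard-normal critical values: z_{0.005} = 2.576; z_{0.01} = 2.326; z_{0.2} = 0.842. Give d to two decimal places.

d_min ≈ 0.30

For two independent groups of n = 258 each: d_min = (z_{α/2} + z_β)·√(2/n).
z-sum = 2.576 + 0.842 = 3.418.
d_min = 3.418 × √(2/258) = 3.418 × 0.0880 = 0.301.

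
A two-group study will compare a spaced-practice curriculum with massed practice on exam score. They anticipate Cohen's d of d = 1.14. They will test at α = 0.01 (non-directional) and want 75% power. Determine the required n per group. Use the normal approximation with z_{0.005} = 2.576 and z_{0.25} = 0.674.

For two independent groups with equal n: n = 2·((z_{α/2} + z_β) / d)².
z_{α/2} + z_β = 2.576 + 0.674 = 3.250.
n = 2 × (3.250 / 1.14)² = 2 × 2.851² = 2 × 8.13 = 16.3.
Round up to the next whole participant.

n = 17 per group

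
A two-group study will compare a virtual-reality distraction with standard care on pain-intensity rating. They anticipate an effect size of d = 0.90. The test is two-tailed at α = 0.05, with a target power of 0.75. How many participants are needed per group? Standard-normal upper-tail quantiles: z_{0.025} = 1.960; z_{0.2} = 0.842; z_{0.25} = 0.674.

For two independent groups with equal n: n = 2·((z_{α/2} + z_β) / d)².
z_{α/2} + z_β = 1.960 + 0.674 = 2.634.
n = 2 × (2.634 / 0.90)² = 2 × 2.927² = 2 × 8.57 = 17.1.
Round up to the next whole participant.

n = 18 per group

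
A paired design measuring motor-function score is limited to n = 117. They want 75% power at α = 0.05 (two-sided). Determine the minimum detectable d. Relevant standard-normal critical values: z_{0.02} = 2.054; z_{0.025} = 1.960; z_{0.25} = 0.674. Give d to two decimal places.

For a single sample (or paired design) of n = 117: d_min = (z_{α/2} + z_β)/√n.
z-sum = 1.960 + 0.674 = 2.634.
d_min = 2.634 / √117 = 2.634 / 10.817 = 0.244.

d_min ≈ 0.24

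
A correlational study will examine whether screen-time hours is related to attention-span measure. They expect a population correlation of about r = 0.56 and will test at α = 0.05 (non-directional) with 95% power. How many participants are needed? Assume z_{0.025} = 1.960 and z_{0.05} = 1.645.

Fisher's z: C = ½·ln((1+r)/(1−r)) = ½·ln(3.5455) = 0.6328.
n = ((z_{α/2} + z_β)/C)² + 3.
(1.960 + 1.645) / 0.6328 = 3.605 / 0.6328 = 5.697.
n = 5.697² + 3 = 32.45 + 3 = 35.5.
Round up.

n = 36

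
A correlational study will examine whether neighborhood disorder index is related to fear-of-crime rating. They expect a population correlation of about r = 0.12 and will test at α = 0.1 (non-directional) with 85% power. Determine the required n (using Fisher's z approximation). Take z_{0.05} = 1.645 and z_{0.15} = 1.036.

Fisher's z: C = ½·ln((1+r)/(1−r)) = ½·ln(1.2727) = 0.1206.
n = ((z_{α/2} + z_β)/C)² + 3.
(1.645 + 1.036) / 0.1206 = 2.681 / 0.1206 = 22.231.
n = 22.231² + 3 = 494.20 + 3 = 497.2.
Round up.

n = 498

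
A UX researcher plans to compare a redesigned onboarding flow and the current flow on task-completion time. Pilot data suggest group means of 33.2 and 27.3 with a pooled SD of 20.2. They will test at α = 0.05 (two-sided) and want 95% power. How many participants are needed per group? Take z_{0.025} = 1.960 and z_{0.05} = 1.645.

n = 305 per group

Cohen's d = |M₁ − M₂| / SD_pooled = |33.2 − 27.3| / 20.2 = 5.9 / 20.2 = 0.292.
For two independent groups with equal n: n = 2·((z_{α/2} + z_β) / d)².
z_{α/2} + z_β = 1.960 + 1.645 = 3.605.
n = 2 × (3.605 / 0.292)² = 2 × 12.346² = 2 × 152.42 = 304.8.
Round up to the next whole participant.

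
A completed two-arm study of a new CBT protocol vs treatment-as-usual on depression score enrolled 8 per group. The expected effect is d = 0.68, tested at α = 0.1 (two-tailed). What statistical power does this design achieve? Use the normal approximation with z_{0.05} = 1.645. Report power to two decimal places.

For two equal groups, power = Φ(d·√(n/2) − z_{α/2}).
d·√(n/2) = 0.68 × √(8/2) = 0.68 × 2.000 = 1.360.
z_β = 1.360 − 1.645 = -0.285.
Power = Φ(-0.285) = 0.388.

power ≈ 0.39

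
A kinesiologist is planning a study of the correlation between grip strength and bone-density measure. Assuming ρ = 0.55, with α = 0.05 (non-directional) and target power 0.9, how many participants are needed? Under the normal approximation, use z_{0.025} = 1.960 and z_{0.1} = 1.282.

Fisher's z: C = ½·ln((1+r)/(1−r)) = ½·ln(3.4444) = 0.6184.
n = ((z_{α/2} + z_β)/C)² + 3.
(1.960 + 1.282) / 0.6184 = 3.242 / 0.6184 = 5.243.
n = 5.243² + 3 = 27.48 + 3 = 30.5.
Round up.

n = 31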